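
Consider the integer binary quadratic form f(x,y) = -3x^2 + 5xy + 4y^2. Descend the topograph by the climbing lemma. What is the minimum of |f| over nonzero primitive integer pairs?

river: ρ → (4,3,-4)
river: ρ → (-4,5,3)
river: ρ → (3,7,-2)
river: ρ → (-2,5,6)
river: ρ → (6,7,-1)
river: ρ → (-1,7,6)
river: ρ → (6,5,-2)
river: ρ → (-2,7,3)
river: ρ → (3,5,-4)
river: ρ → (-4,3,4)
river: ρ → (4,5,-3)
river: ρ → (-3,7,2)
river: ρ → (2,5,-6)
river: ρ → (-6,7,1)
river: ρ → (1,7,-6)
river: ρ → (-6,5,2)
river: ρ → (2,7,-3)
river: ρ → (-3,5,4)
closes: descent 0, river 18
min |a| on river = 1

1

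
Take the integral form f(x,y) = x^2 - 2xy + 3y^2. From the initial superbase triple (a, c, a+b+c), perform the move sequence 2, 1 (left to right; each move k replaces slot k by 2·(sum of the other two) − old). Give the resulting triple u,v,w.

start (1,3,2) = (f(1,0),f(0,1),f(1,1))
replace slot 2: 2·(1+2) − 3 = 3 → (1,3,2)
replace slot 1: 2·(3+2) − 1 = 9 → (9,3,2)

9,3,2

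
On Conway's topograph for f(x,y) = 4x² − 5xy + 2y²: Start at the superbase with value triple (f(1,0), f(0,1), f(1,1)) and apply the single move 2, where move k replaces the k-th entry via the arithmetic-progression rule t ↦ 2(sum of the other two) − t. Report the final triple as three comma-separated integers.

start (4,2,1) = (f(1,0),f(0,1),f(1,1))
replace slot 2: 2·(4+1) − 2 = 8 → (4,8,1)

4,8,1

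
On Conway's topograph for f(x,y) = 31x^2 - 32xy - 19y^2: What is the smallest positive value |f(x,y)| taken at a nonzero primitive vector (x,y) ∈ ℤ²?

descent: ρ → (-19,32,31)  [lands on river]
river: ρ → (31,30,-20)
river: ρ → (-20,50,11)
river: ρ → (11,38,-44)
river: ρ → (-44,50,5)
river: ρ → (5,50,-44)
river: ρ → (-44,38,11)
river: ρ → (11,50,-20)
river: ρ → (-20,30,31)
river: ρ → (31,32,-19)
river: ρ → (-19,44,19)
river: ρ → (19,32,-31)
river: ρ → (-31,30,20)
river: ρ → (20,50,-11)
river: ρ → (-11,38,44)
river: ρ → (44,50,-5)
river: ρ → (-5,50,44)
river: ρ → (44,38,-11)
river: ρ → (-11,50,20)
river: ρ → (20,30,-31)
river: ρ → (-31,32,19)
river: ρ → (19,44,-19)
closes: descent 1, river 22
min |a| on river = 5

5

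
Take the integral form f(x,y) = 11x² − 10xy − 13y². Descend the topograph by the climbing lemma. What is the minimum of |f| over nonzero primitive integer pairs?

descent: ρ → (-13,10,11)  [lands on river]
river: ρ → (11,12,-12)
river: ρ → (-12,12,11)
river: ρ → (11,10,-13)
river: ρ → (-13,16,8)
river: ρ → (8,16,-13)
closes: descent 1, river 6
min |a| on river = 8

8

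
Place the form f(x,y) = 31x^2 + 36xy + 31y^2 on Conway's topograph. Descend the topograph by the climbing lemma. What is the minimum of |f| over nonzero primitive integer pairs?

translate: b→-26 (≡36 mod 62), so (31,36,31)→(31,-26,26)
flip: (31,-26,26)→(26,26,31)
reduced (well bottom): (26,26,31) with a≤c, −a<b≤a
well minimum = a = 26

26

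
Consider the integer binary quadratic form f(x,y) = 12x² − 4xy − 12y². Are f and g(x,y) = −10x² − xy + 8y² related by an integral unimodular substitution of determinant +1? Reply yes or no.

D₁ = 592, D₂ = 321
discriminants differ ⇒ not SL₂(ℤ)-equivalent

no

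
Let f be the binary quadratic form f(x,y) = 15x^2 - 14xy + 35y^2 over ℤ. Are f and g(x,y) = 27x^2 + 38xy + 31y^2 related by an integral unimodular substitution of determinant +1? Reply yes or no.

D₁ = -1904, D₂ = -1904
f: reduced (well bottom): (15,-14,35) with a≤c, −a<b≤a
g: translate: b→-16 (≡38 mod 54), so (27,38,31)→(27,-16,20)
g: flip: (27,-16,20)→(20,16,27)
g: reduced (well bottom): (20,16,27) with a≤c, −a<b≤a
reduced forms (15, -14, 35) vs (20, 16, 27) ⇒ inequivalent

no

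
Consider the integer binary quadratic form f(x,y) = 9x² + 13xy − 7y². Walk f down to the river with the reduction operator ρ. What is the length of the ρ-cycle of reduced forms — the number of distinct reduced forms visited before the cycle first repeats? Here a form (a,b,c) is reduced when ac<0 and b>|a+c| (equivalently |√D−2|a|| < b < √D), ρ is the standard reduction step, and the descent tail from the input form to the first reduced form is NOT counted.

D = 421, ⌊√D⌋ = 20
river: ρ → (-7,15,7)
river: ρ → (7,13,-9)
river: ρ → (-9,5,11)
river: ρ → (11,17,-3)
river: ρ → (-3,19,5)
river: ρ → (5,11,-15)
river: ρ → (-15,19,1)
river: ρ → (1,19,-15)
river: ρ → (-15,11,5)
river: ρ → (5,19,-3)
river: ρ → (-3,17,11)
river: ρ → (11,5,-9)
river: ρ → (-9,13,7)
river: ρ → (7,15,-7)
river: ρ → (-7,13,9)
river: ρ → (9,5,-11)
river: ρ → (-11,17,3)
river: ρ → (3,19,-5)
river: ρ → (-5,11,15)
river: ρ → (15,19,-1)
river: ρ → (-1,19,15)
river: ρ → (15,11,-5)
river: ρ → (-5,19,3)
river: ρ → (3,17,-11)
river: ρ → (-11,5,9)
river: ρ → (9,13,-7)
ρ-cycle length = 26 (tail of 0 descent steps not counted)

26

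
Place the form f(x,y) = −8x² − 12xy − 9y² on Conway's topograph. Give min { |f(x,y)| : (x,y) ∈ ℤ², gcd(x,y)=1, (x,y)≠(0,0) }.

translate: b→-4 (≡12 mod 16), so (8,12,9)→(8,-4,5)
flip: (8,-4,5)→(5,4,8)
reduced (well bottom): (5,4,8) with a≤c, −a<b≤a
well minimum |f| = |-5| = 5 (negative-definite)

5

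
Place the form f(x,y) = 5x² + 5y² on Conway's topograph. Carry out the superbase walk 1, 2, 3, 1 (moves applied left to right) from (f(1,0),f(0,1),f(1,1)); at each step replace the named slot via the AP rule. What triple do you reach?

start (5,5,10) = (f(1,0),f(0,1),f(1,1))
replace slot 1: 2·(5+10) − 5 = 25 → (25,5,10)
replace slot 2: 2·(25+10) − 5 = 65 → (25,65,10)
replace slot 3: 2·(25+65) − 10 = 170 → (25,65,170)
replace slot 1: 2·(65+170) − 25 = 445 → (445,65,170)

445,65,170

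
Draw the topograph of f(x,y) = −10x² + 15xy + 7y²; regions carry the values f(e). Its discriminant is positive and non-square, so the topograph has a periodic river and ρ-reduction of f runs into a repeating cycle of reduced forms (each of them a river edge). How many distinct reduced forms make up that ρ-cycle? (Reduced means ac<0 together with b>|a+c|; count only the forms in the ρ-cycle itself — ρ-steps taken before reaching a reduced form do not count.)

D = 505, ⌊√D⌋ = 22
river: ρ → (7,13,-12)
river: ρ → (-12,11,8)
river: ρ → (8,21,-2)
river: ρ → (-2,19,18)
river: ρ → (18,17,-3)
river: ρ → (-3,19,12)
river: ρ → (12,5,-10)
river: ρ → (-10,15,7)
ρ-cycle length = 8 (tail of 0 descent steps not counted)

8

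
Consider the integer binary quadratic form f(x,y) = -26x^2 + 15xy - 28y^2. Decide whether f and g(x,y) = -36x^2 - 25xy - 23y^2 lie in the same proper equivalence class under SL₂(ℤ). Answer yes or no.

D₁ = -2687, D₂ = -2687
f is negative-definite; reduce −f:
−f: reduced (well bottom): (26,-15,28) with a≤c, −a<b≤a
flip sign back: reduced form of f is (-26,15,-28)
g is negative-definite; reduce −g:
−g: flip: (36,25,23)→(23,-25,36)
−g: translate: b→21 (≡-25 mod 46), so (23,-25,36)→(23,21,34)
−g: reduced (well bottom): (23,21,34) with a≤c, −a<b≤a
flip sign back: reduced form of g is (-23,-21,-34)
reduced forms (-26, 15, -28) vs (-23, -21, -34) ⇒ inequivalent

no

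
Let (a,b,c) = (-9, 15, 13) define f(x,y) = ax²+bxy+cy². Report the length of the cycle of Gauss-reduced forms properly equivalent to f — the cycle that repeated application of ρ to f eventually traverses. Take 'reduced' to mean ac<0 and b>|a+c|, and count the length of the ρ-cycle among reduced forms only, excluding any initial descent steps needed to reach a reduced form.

D = 693, ⌊√D⌋ = 26
river: ρ → (13,11,-11)
river: ρ → (-11,11,13)
river: ρ → (13,15,-9)
river: ρ → (-9,21,7)
river: ρ → (7,21,-9)
river: ρ → (-9,15,13)
ρ-cycle length = 6 (tail of 0 descent steps not counted)

6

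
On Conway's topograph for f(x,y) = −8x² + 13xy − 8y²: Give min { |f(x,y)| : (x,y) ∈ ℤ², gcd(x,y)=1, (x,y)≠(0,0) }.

translate: b→3 (≡-13 mod 16), so (8,-13,8)→(8,3,3)
flip: (8,3,3)→(3,-3,8)
translate: b→3 (≡-3 mod 6), so (3,-3,8)→(3,3,8)
reduced (well bottom): (3,3,8) with a≤c, −a<b≤a
well minimum |f| = |-3| = 3 (negative-definite)

3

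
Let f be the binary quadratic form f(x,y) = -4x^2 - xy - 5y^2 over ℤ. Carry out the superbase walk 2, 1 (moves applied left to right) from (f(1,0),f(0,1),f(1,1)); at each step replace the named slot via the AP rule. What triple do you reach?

start (-4,-5,-10) = (f(1,0),f(0,1),f(1,1))
replace slot 2: 2·((-4)+(-10)) − (-5) = -23 → (-4,-23,-10)
replace slot 1: 2·((-23)+(-10)) − (-4) = -62 → (-62,-23,-10)

-62,-23,-10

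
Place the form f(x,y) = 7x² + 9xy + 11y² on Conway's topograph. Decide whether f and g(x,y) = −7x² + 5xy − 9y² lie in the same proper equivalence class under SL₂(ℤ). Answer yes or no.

D₁ = -227, D₂ = -227
f: translate: b→-5 (≡9 mod 14), so (7,9,11)→(7,-5,9)
f: reduced (well bottom): (7,-5,9) with a≤c, −a<b≤a
g is negative-definite; reduce −g:
−g: reduced (well bottom): (7,-5,9) with a≤c, −a<b≤a
flip sign back: reduced form of g is (-7,5,-9)
reduced forms (7, -5, 9) vs (-7, 5, -9) ⇒ inequivalent

no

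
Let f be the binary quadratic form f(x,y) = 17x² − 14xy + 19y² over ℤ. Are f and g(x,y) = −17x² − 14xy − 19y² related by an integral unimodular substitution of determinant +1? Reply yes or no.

D₁ = -1096, D₂ = -1096
f: reduced (well bottom): (17,-14,19) with a≤c, −a<b≤a
g is negative-definite; reduce −g:
−g: reduced (well bottom): (17,14,19) with a≤c, −a<b≤a
flip sign back: reduced form of g is (-17,-14,-19)
reduced forms (17, -14, 19) vs (-17, -14, -19) ⇒ inequivalent

no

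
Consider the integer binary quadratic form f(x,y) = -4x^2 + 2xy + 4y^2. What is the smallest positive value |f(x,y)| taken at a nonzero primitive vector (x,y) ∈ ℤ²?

river: ρ → (4,6,-2)
river: ρ → (-2,6,4)
river: ρ → (4,2,-4)
river: ρ → (-4,6,2)
river: ρ → (2,6,-4)
river: ρ → (-4,2,4)
closes: descent 0, river 6
min |a| on river = 2

2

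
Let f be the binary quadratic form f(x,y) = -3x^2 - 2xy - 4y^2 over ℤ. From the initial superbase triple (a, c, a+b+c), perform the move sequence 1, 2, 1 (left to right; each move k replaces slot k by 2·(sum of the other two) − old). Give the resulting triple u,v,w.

start (-3,-4,-9) = (f(1,0),f(0,1),f(1,1))
replace slot 1: 2·((-4)+(-9)) − (-3) = -23 → (-23,-4,-9)
replace slot 2: 2·((-23)+(-9)) − (-4) = -60 → (-23,-60,-9)
replace slot 1: 2·((-60)+(-9)) − (-23) = -115 → (-115,-60,-9)

-115,-60,-9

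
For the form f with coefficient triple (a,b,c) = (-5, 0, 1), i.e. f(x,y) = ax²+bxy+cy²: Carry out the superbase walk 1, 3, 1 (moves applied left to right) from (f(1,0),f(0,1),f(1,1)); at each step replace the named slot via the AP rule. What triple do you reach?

start (-5,1,-4) = (f(1,0),f(0,1),f(1,1))
replace slot 1: 2·(1+(-4)) − (-5) = -1 → (-1,1,-4)
replace slot 3: 2·((-1)+1) − (-4) = 4 → (-1,1,4)
replace slot 1: 2·(1+4) − (-1) = 11 → (11,1,4)

11,1,4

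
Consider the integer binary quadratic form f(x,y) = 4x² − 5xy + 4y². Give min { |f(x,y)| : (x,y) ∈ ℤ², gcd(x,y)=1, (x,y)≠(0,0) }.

translate: b→3 (≡-5 mod 8), so (4,-5,4)→(4,3,3)
flip: (4,3,3)→(3,-3,4)
translate: b→3 (≡-3 mod 6), so (3,-3,4)→(3,3,4)
reduced (well bottom): (3,3,4) with a≤c, −a<b≤a
well minimum = a = 3

3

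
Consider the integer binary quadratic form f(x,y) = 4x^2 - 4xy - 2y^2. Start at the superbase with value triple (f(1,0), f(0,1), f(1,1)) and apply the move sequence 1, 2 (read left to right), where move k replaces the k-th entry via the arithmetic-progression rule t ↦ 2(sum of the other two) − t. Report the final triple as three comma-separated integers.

start (4,-2,-2) = (f(1,0),f(0,1),f(1,1))
replace slot 1: 2·((-2)+(-2)) − 4 = -12 → (-12,-2,-2)
replace slot 2: 2·((-12)+(-2)) − (-2) = -26 → (-12,-26,-2)

-12,-26,-2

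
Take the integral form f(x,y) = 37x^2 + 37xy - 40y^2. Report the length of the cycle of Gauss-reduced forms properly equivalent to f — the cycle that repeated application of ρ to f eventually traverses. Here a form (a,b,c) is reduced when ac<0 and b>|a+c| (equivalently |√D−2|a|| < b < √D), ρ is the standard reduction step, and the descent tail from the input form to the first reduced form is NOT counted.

D = 7289, ⌊√D⌋ = 85
river: ρ → (-40,43,34)
river: ρ → (34,25,-49)
river: ρ → (-49,73,10)
river: ρ → (10,67,-70)
river: ρ → (-70,73,7)
river: ρ → (7,81,-26)
river: ρ → (-26,75,16)
river: ρ → (16,85,-1)
river: ρ → (-1,85,16)
river: ρ → (16,75,-26)
river: ρ → (-26,81,7)
river: ρ → (7,73,-70)
river: ρ → (-70,67,10)
river: ρ → (10,73,-49)
river: ρ → (-49,25,34)
river: ρ → (34,43,-40)
river: ρ → (-40,37,37)
river: ρ → (37,37,-40)
ρ-cycle length = 18 (tail of 0 descent steps not counted)

18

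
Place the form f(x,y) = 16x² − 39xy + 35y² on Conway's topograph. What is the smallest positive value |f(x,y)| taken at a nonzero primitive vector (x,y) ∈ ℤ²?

translate: b→-7 (≡-39 mod 32), so (16,-39,35)→(16,-7,12)
flip: (16,-7,12)→(12,7,16)
reduced (well bottom): (12,7,16) with a≤c, −a<b≤a
well minimum = a = 12

12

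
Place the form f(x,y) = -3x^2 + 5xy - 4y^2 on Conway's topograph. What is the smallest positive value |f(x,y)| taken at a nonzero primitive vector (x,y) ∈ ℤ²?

translate: b→1 (≡-5 mod 6), so (3,-5,4)→(3,1,2)
flip: (3,1,2)→(2,-1,3)
reduced (well bottom): (2,-1,3) with a≤c, −a<b≤a
well minimum |f| = |-2| = 2 (negative-definite)

2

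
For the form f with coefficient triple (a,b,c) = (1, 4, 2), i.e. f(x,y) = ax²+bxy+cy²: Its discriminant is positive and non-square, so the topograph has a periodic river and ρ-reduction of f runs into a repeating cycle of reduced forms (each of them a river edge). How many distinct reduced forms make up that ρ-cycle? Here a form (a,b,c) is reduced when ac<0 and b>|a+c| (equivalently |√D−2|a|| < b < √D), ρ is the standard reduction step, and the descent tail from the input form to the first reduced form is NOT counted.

D = 8, ⌊√D⌋ = 2
descent: ρ → (2,0,-1)
descent: ρ → (-1,2,1)  [lands on river]
river: ρ → (1,2,-1)
ρ-cycle length = 2 (tail of 2 descent steps not counted)

2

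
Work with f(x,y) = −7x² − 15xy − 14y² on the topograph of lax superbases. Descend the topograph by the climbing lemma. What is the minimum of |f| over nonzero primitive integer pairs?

translate: b→1 (≡15 mod 14), so (7,15,14)→(7,1,6)
flip: (7,1,6)→(6,-1,7)
reduced (well bottom): (6,-1,7) with a≤c, −a<b≤a
well minimum |f| = |-6| = 6 (negative-definite)

6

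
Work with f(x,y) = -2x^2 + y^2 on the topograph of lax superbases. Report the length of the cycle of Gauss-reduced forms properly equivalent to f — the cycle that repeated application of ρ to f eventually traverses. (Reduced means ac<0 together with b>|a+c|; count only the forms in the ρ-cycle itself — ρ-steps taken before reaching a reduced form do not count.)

D = 8, ⌊√D⌋ = 2
descent: ρ → (1,2,-1)  [lands on river]
river: ρ → (-1,2,1)
ρ-cycle length = 2 (tail of 1 descent step not counted)

2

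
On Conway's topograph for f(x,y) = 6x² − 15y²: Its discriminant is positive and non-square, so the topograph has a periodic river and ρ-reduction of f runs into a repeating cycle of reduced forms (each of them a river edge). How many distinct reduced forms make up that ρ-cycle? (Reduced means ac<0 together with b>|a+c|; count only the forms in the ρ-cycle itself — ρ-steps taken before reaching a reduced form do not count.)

D = 360, ⌊√D⌋ = 18
descent: ρ → (-15,0,6)
descent: ρ → (6,12,-9)  [lands on river]
river: ρ → (-9,6,9)
river: ρ → (9,12,-6)
river: ρ → (-6,12,9)
river: ρ → (9,6,-9)
river: ρ → (-9,12,6)
ρ-cycle length = 6 (tail of 2 descent steps not counted)

6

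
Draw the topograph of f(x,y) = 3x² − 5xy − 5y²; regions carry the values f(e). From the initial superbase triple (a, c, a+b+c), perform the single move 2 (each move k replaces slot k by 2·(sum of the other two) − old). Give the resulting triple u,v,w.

start (3,-5,-7) = (f(1,0),f(0,1),f(1,1))
replace slot 2: 2·(3+(-7)) − (-5) = -3 → (3,-3,-7)

3,-3,-7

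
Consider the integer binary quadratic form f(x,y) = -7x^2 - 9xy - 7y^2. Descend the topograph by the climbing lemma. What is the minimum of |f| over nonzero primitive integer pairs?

translate: b→-5 (≡9 mod 14), so (7,9,7)→(7,-5,5)
flip: (7,-5,5)→(5,5,7)
reduced (well bottom): (5,5,7) with a≤c, −a<b≤a
well minimum |f| = |-5| = 5 (negative-definite)

5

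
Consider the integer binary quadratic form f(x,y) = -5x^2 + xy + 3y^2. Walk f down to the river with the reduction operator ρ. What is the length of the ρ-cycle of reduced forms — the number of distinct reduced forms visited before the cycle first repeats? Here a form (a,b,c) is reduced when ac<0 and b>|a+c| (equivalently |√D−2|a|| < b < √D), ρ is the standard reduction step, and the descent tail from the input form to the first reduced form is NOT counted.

D = 61, ⌊√D⌋ = 7
descent: ρ → (3,5,-3)  [lands on river]
river: ρ → (-3,7,1)
river: ρ → (1,7,-3)
river: ρ → (-3,5,3)
river: ρ → (3,7,-1)
river: ρ → (-1,7,3)
ρ-cycle length = 6 (tail of 1 descent step not counted)

6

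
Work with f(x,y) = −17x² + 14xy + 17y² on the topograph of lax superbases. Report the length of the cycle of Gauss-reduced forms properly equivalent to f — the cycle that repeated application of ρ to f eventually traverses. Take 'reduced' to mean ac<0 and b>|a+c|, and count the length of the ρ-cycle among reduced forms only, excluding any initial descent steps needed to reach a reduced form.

D = 1352, ⌊√D⌋ = 36
river: ρ → (17,20,-14)
river: ρ → (-14,36,1)
river: ρ → (1,36,-14)
river: ρ → (-14,20,17)
river: ρ → (17,14,-17)
river: ρ → (-17,20,14)
river: ρ → (14,36,-1)
river: ρ → (-1,36,14)
river: ρ → (14,20,-17)
river: ρ → (-17,14,17)
ρ-cycle length = 10 (tail of 0 descent steps not counted)

10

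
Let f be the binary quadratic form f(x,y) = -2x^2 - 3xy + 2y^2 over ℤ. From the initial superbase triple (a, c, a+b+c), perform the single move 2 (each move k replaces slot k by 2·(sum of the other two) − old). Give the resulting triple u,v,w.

start (-2,2,-3) = (f(1,0),f(0,1),f(1,1))
replace slot 2: 2·((-2)+(-3)) − 2 = -12 → (-2,-12,-3)

-2,-12,-3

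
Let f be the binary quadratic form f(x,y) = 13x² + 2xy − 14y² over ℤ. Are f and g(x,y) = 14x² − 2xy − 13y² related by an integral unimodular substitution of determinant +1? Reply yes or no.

D₁ = 732, D₂ = 732
river cycle of f (length 6): (-14, 26, 1), (1, 26, -14), (-14, 2, 13), (13, 24, -3), (-3, 24, 13), (13, 2, -14)
river cycle of g (length 6): (-13, 2, 14), (14, 26, -1), (-1, 26, 14), (14, 2, -13), (-13, 24, 3), (3, 24, -13)
cycles differ ⇒ inequivalent

no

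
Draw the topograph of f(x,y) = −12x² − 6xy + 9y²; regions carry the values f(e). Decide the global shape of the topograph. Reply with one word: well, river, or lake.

D = b²−4ac = (-6)² − 4·(-12)·9 = 468
D > 0 non-square ⇒ indefinite ⇒ periodic river

river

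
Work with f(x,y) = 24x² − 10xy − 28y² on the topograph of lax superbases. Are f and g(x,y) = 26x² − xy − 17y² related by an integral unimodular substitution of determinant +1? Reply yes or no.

D₁ = 2788, D₂ = 1769
discriminants differ ⇒ not SL₂(ℤ)-equivalent

no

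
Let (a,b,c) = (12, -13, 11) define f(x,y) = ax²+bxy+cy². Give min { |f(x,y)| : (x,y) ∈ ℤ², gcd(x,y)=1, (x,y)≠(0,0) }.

translate: b→11 (≡-13 mod 24), so (12,-13,11)→(12,11,10)
flip: (12,11,10)→(10,-11,12)
translate: b→9 (≡-11 mod 20), so (10,-11,12)→(10,9,11)
reduced (well bottom): (10,9,11) with a≤c, −a<b≤a
well minimum = a = 10

10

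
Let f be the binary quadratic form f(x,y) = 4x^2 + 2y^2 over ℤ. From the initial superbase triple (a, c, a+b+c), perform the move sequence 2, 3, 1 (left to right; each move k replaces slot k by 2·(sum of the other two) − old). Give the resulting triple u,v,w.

start (4,2,6) = (f(1,0),f(0,1),f(1,1))
replace slot 2: 2·(4+6) − 2 = 18 → (4,18,6)
replace slot 3: 2·(4+18) − 6 = 38 → (4,18,38)
replace slot 1: 2·(18+38) − 4 = 108 → (108,18,38)

108,18,38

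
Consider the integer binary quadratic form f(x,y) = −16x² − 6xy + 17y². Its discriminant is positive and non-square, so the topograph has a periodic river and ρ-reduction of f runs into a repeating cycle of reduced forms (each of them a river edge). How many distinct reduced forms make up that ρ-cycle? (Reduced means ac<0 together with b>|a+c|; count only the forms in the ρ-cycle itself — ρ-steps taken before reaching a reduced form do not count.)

D = 1124, ⌊√D⌋ = 33
descent: ρ → (17,6,-16)  [lands on river]
river: ρ → (-16,26,7)
river: ρ → (7,30,-8)
river: ρ → (-8,18,25)
river: ρ → (25,32,-1)
river: ρ → (-1,32,25)
river: ρ → (25,18,-8)
river: ρ → (-8,30,7)
river: ρ → (7,26,-16)
river: ρ → (-16,6,17)
river: ρ → (17,28,-5)
river: ρ → (-5,32,5)
river: ρ → (5,28,-17)
river: ρ → (-17,6,16)
river: ρ → (16,26,-7)
river: ρ → (-7,30,8)
river: ρ → (8,18,-25)
river: ρ → (-25,32,1)
river: ρ → (1,32,-25)
river: ρ → (-25,18,8)
river: ρ → (8,30,-7)
river: ρ → (-7,26,16)
river: ρ → (16,6,-17)
river: ρ → (-17,28,5)
river: ρ → (5,32,-5)
river: ρ → (-5,28,17)
ρ-cycle length = 26 (tail of 1 descent step not counted)

26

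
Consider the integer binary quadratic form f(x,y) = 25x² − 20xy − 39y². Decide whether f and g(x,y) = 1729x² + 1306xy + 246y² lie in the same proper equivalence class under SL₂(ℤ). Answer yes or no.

D₁ = 4300, D₂ = 4300
river cycle of f (length 26): (-39, 20, 25), (25, 30, -34), (-34, 38, 21), (21, 46, -26), (-26, 58, 9), (9, 50, -50), (-50, 50, 9), (9, 58, -26), (-26, 46, 21), (21, 38, -34), … (16 more)
river cycle of g (length 26): (25, 30, -34), (-34, 38, 21), (21, 46, -26), (-26, 58, 9), (9, 50, -50), (-50, 50, 9), (9, 58, -26), (-26, 46, 21), (21, 38, -34), (-34, 30, 25), … (16 more)
cycles coincide ⇒ equivalent

yes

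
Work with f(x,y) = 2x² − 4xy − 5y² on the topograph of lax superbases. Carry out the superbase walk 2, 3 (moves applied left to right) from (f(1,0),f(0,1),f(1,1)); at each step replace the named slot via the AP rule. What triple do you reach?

start (2,-5,-7) = (f(1,0),f(0,1),f(1,1))
replace slot 2: 2·(2+(-7)) − (-5) = -5 → (2,-5,-7)
replace slot 3: 2·(2+(-5)) − (-7) = 1 → (2,-5,1)

2,-5,1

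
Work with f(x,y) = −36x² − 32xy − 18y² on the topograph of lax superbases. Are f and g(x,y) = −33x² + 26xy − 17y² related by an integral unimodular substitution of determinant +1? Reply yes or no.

D₁ = -1568, D₂ = -1568
f is negative-definite; reduce −f:
−f: flip: (36,32,18)→(18,-32,36)
−f: translate: b→4 (≡-32 mod 36), so (18,-32,36)→(18,4,22)
−f: reduced (well bottom): (18,4,22) with a≤c, −a<b≤a
flip sign back: reduced form of f is (-18,-4,-22)
g is negative-definite; reduce −g:
−g: flip: (33,-26,17)→(17,26,33)
−g: translate: b→-8 (≡26 mod 34), so (17,26,33)→(17,-8,24)
−g: reduced (well bottom): (17,-8,24) with a≤c, −a<b≤a
flip sign back: reduced form of g is (-17,8,-24)
reduced forms (-18, -4, -22) vs (-17, 8, -24) ⇒ inequivalent

no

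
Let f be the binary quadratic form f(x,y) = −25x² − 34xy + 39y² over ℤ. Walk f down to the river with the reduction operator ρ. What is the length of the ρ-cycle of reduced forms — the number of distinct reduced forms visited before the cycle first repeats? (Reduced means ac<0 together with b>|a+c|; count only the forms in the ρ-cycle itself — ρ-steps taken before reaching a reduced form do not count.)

D = 5056, ⌊√D⌋ = 71
descent: ρ → (39,34,-25)  [lands on river]
river: ρ → (-25,66,7)
river: ρ → (7,60,-52)
river: ρ → (-52,44,15)
river: ρ → (15,46,-49)
river: ρ → (-49,52,12)
river: ρ → (12,68,-9)
river: ρ → (-9,58,47)
river: ρ → (47,36,-20)
river: ρ → (-20,44,39)
ρ-cycle length = 10 (tail of 1 descent step not counted)

10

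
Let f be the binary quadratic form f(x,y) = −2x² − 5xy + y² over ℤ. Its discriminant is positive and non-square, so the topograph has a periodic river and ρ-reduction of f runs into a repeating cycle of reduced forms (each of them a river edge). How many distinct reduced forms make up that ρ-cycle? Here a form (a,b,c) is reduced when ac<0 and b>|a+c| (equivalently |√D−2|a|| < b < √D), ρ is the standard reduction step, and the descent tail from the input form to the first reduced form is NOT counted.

D = 33, ⌊√D⌋ = 5
descent: ρ → (1,5,-2)  [lands on river]
river: ρ → (-2,3,3)
river: ρ → (3,3,-2)
river: ρ → (-2,5,1)
ρ-cycle length = 4 (tail of 1 descent step not counted)

4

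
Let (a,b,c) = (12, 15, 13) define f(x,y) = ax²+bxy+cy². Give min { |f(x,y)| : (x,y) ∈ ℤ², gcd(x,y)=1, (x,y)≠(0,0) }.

translate: b→-9 (≡15 mod 24), so (12,15,13)→(12,-9,10)
flip: (12,-9,10)→(10,9,12)
reduced (well bottom): (10,9,12) with a≤c, −a<b≤a
well minimum = a = 10

10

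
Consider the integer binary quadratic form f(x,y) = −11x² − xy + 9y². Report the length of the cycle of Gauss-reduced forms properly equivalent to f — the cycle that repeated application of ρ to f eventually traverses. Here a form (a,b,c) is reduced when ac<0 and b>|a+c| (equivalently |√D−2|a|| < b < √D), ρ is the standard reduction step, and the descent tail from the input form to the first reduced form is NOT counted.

D = 397, ⌊√D⌋ = 19
descent: ρ → (9,19,-1)  [lands on river]
river: ρ → (-1,19,9)
river: ρ → (9,17,-3)
river: ρ → (-3,19,3)
river: ρ → (3,17,-9)
river: ρ → (-9,19,1)
river: ρ → (1,19,-9)
river: ρ → (-9,17,3)
river: ρ → (3,19,-3)
river: ρ → (-3,17,9)
ρ-cycle length = 10 (tail of 1 descent step not counted)

10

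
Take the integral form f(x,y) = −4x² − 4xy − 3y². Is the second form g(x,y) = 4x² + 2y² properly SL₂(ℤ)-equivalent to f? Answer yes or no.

D₁ = -32, D₂ = -32
f is negative-definite; reduce −f:
−f: flip: (4,4,3)→(3,-4,4)
−f: translate: b→2 (≡-4 mod 6), so (3,-4,4)→(3,2,3)
−f: reduced (well bottom): (3,2,3) with a≤c, −a<b≤a
flip sign back: reduced form of f is (-3,-2,-3)
g: flip: (4,0,2)→(2,0,4)
g: reduced (well bottom): (2,0,4) with a≤c, −a<b≤a
reduced forms (-3, -2, -3) vs (2, 0, 4) ⇒ inequivalent

no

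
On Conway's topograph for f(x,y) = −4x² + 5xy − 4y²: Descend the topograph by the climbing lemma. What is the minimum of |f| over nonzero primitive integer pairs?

translate: b→3 (≡-5 mod 8), so (4,-5,4)→(4,3,3)
flip: (4,3,3)→(3,-3,4)
translate: b→3 (≡-3 mod 6), so (3,-3,4)→(3,3,4)
reduced (well bottom): (3,3,4) with a≤c, −a<b≤a
well minimum |f| = |-3| = 3 (negative-definite)

3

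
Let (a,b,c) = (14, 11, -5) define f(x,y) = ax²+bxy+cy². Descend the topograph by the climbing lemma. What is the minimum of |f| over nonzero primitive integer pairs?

river: ρ → (-5,19,2)
river: ρ → (2,17,-14)
river: ρ → (-14,11,5)
river: ρ → (5,19,-2)
river: ρ → (-2,17,14)
river: ρ → (14,11,-5)
closes: descent 0, river 6
min |a| on river = 2

2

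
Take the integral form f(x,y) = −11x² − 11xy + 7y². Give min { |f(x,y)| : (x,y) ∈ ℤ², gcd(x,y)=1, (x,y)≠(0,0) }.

descent: ρ → (7,11,-11)  [lands on river]
river: ρ → (-11,11,7)
river: ρ → (7,17,-5)
river: ρ → (-5,13,13)
river: ρ → (13,13,-5)
river: ρ → (-5,17,7)
closes: descent 1, river 6
min |a| on river = 5

5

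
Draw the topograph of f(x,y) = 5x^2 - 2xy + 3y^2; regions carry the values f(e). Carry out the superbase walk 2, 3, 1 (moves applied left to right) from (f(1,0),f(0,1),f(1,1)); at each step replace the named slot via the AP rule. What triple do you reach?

start (5,3,6) = (f(1,0),f(0,1),f(1,1))
replace slot 2: 2·(5+6) − 3 = 19 → (5,19,6)
replace slot 3: 2·(5+19) − 6 = 42 → (5,19,42)
replace slot 1: 2·(19+42) − 5 = 117 → (117,19,42)

117,19,42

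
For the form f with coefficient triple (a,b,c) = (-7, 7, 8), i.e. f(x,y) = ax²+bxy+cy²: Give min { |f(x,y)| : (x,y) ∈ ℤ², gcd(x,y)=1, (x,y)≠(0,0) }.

river: ρ → (8,9,-6)
river: ρ → (-6,15,2)
river: ρ → (2,13,-13)
river: ρ → (-13,13,2)
river: ρ → (2,15,-6)
river: ρ → (-6,9,8)
river: ρ → (8,7,-7)
river: ρ → (-7,7,8)
closes: descent 0, river 8
min |a| on river = 2

2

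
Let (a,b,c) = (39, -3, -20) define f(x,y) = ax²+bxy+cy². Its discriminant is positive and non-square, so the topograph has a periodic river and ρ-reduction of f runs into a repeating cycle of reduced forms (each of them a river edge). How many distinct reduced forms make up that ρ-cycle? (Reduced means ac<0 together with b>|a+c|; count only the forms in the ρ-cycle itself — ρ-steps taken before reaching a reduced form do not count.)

D = 3129, ⌊√D⌋ = 55
descent: ρ → (-20,43,16)  [lands on river]
river: ρ → (16,53,-5)
river: ρ → (-5,47,46)
river: ρ → (46,45,-6)
river: ρ → (-6,51,22)
river: ρ → (22,37,-20)
ρ-cycle length = 6 (tail of 1 descent step not counted)

6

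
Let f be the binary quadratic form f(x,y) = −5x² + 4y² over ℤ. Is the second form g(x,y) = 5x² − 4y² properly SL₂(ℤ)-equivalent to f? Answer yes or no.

D₁ = 80, D₂ = 80
river cycle of f (length 2): (4, 8, -1), (-1, 8, 4)
river cycle of g (length 2): (-4, 8, 1), (1, 8, -4)
cycles differ ⇒ inequivalent

no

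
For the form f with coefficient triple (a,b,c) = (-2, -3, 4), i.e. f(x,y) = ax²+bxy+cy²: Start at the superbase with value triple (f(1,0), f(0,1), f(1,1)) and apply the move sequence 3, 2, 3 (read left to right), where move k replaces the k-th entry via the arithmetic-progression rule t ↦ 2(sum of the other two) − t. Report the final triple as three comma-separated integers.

start (-2,4,-1) = (f(1,0),f(0,1),f(1,1))
replace slot 3: 2·((-2)+4) − (-1) = 5 → (-2,4,5)
replace slot 2: 2·((-2)+5) − 4 = 2 → (-2,2,5)
replace slot 3: 2·((-2)+2) − 5 = -5 → (-2,2,-5)

-2,2,-5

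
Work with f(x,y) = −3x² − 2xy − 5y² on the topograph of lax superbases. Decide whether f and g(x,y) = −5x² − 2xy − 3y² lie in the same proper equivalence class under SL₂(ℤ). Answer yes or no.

D₁ = -56, D₂ = -56
f is negative-definite; reduce −f:
−f: reduced (well bottom): (3,2,5) with a≤c, −a<b≤a
flip sign back: reduced form of f is (-3,-2,-5)
g is negative-definite; reduce −g:
−g: flip: (5,2,3)→(3,-2,5)
−g: reduced (well bottom): (3,-2,5) with a≤c, −a<b≤a
flip sign back: reduced form of g is (-3,2,-5)
reduced forms (-3, -2, -5) vs (-3, 2, -5) ⇒ inequivalent

no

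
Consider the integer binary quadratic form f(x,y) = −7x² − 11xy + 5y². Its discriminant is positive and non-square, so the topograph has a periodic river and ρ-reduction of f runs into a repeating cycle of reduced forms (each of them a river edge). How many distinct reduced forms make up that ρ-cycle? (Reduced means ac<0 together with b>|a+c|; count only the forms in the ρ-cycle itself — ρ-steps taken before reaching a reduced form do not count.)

D = 261, ⌊√D⌋ = 16
descent: ρ → (5,11,-7)  [lands on river]
river: ρ → (-7,3,9)
river: ρ → (9,15,-1)
river: ρ → (-1,15,9)
river: ρ → (9,3,-7)
river: ρ → (-7,11,5)
river: ρ → (5,9,-9)
river: ρ → (-9,9,5)
ρ-cycle length = 8 (tail of 1 descent step not counted)

8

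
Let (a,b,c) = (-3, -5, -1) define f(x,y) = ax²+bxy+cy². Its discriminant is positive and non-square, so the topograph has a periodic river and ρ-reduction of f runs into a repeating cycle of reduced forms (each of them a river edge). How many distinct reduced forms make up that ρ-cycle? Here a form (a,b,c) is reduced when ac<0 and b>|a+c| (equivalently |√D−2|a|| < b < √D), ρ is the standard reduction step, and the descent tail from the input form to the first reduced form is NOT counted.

D = 13, ⌊√D⌋ = 3
descent: ρ → (-1,3,1)  [lands on river]
river: ρ → (1,3,-1)
ρ-cycle length = 2 (tail of 1 descent step not counted)

2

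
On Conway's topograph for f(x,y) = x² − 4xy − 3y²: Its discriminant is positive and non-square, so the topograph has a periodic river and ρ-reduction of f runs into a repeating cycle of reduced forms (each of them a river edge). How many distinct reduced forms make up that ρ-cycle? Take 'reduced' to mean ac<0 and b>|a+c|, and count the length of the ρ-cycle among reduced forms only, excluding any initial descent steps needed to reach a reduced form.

D = 28, ⌊√D⌋ = 5
descent: ρ → (-3,4,1)  [lands on river]
river: ρ → (1,4,-3)
river: ρ → (-3,2,2)
river: ρ → (2,2,-3)
ρ-cycle length = 4 (tail of 1 descent step not counted)

4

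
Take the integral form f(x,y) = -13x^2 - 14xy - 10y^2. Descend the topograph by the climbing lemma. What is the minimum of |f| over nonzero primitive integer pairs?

translate: b→-12 (≡14 mod 26), so (13,14,10)→(13,-12,9)
flip: (13,-12,9)→(9,12,13)
translate: b→-6 (≡12 mod 18), so (9,12,13)→(9,-6,10)
reduced (well bottom): (9,-6,10) with a≤c, −a<b≤a
well minimum |f| = |-9| = 9 (negative-definite)

9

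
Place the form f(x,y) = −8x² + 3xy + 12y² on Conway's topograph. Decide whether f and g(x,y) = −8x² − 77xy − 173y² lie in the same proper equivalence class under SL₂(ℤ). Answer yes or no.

D₁ = 393, D₂ = 393
river cycle of f (length 16): (-8, 19, 1), (1, 19, -8), (-8, 13, 7), (7, 15, -6), (-6, 9, 13), (13, 17, -2), (-2, 19, 4), (4, 13, -14), (-14, 15, 3), (3, 15, -14), … (6 more)
river cycle of g (length 16): (-8, 19, 1), (1, 19, -8), (-8, 13, 7), (7, 15, -6), (-6, 9, 13), (13, 17, -2), (-2, 19, 4), (4, 13, -14), (-14, 15, 3), (3, 15, -14), … (6 more)
cycles coincide ⇒ equivalent

yes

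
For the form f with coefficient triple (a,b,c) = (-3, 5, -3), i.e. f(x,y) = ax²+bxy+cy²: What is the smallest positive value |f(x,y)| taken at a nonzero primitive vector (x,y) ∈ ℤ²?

translate: b→1 (≡-5 mod 6), so (3,-5,3)→(3,1,1)
flip: (3,1,1)→(1,-1,3)
translate: b→1 (≡-1 mod 2), so (1,-1,3)→(1,1,3)
reduced (well bottom): (1,1,3) with a≤c, −a<b≤a
well minimum |f| = |-1| = 1 (negative-definite)

1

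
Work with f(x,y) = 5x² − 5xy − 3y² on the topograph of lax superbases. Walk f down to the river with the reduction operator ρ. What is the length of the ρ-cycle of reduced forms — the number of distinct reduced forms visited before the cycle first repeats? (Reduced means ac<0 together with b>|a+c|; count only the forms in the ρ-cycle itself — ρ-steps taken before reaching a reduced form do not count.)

D = 85, ⌊√D⌋ = 9
descent: ρ → (-3,5,5)  [lands on river]
river: ρ → (5,5,-3)
river: ρ → (-3,7,3)
river: ρ → (3,5,-5)
river: ρ → (-5,5,3)
river: ρ → (3,7,-3)
ρ-cycle length = 6 (tail of 1 descent step not counted)

6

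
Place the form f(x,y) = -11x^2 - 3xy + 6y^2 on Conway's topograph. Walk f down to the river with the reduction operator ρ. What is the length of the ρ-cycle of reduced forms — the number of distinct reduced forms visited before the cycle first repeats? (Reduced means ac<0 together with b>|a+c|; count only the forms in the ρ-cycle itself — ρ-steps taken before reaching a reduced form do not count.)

D = 273, ⌊√D⌋ = 16
descent: ρ → (6,15,-2)  [lands on river]
river: ρ → (-2,13,13)
river: ρ → (13,13,-2)
river: ρ → (-2,15,6)
river: ρ → (6,9,-8)
river: ρ → (-8,7,7)
river: ρ → (7,7,-8)
river: ρ → (-8,9,6)
ρ-cycle length = 8 (tail of 1 descent step not counted)

8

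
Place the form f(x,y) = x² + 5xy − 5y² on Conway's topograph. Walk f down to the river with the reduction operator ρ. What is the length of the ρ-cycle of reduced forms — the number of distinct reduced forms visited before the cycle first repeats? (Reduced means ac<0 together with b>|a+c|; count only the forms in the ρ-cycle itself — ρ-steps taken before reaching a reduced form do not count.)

D = 45, ⌊√D⌋ = 6
river: ρ → (-5,5,1)
river: ρ → (1,5,-5)
ρ-cycle length = 2 (tail of 0 descent steps not counted)

2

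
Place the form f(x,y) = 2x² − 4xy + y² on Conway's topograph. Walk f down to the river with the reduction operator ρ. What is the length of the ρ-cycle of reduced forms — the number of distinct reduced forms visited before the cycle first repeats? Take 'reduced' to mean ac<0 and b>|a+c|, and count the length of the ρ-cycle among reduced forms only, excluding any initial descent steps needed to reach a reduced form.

D = 8, ⌊√D⌋ = 2
descent: ρ → (1,2,-1)  [lands on river]
river: ρ → (-1,2,1)
ρ-cycle length = 2 (tail of 1 descent step not counted)

2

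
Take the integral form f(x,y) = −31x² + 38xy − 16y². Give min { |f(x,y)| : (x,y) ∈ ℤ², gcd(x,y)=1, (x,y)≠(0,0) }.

translate: b→24 (≡-38 mod 62), so (31,-38,16)→(31,24,9)
flip: (31,24,9)→(9,-24,31)
translate: b→-6 (≡-24 mod 18), so (9,-24,31)→(9,-6,16)
reduced (well bottom): (9,-6,16) with a≤c, −a<b≤a
well minimum |f| = |-9| = 9 (negative-definite)

9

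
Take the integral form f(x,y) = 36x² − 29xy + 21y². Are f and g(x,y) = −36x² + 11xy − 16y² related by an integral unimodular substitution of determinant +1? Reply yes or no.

D₁ = -2183, D₂ = -2183
f: flip: (36,-29,21)→(21,29,36)
f: translate: b→-13 (≡29 mod 42), so (21,29,36)→(21,-13,28)
f: reduced (well bottom): (21,-13,28) with a≤c, −a<b≤a
g is negative-definite; reduce −g:
−g: flip: (36,-11,16)→(16,11,36)
−g: reduced (well bottom): (16,11,36) with a≤c, −a<b≤a
flip sign back: reduced form of g is (-16,-11,-36)
reduced forms (21, -13, 28) vs (-16, -11, -36) ⇒ inequivalent

no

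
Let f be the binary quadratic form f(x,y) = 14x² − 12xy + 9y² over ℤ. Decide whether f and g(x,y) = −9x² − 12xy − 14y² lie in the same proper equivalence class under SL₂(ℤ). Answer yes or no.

D₁ = -360, D₂ = -360
f: flip: (14,-12,9)→(9,12,14)
f: translate: b→-6 (≡12 mod 18), so (9,12,14)→(9,-6,11)
f: reduced (well bottom): (9,-6,11) with a≤c, −a<b≤a
g is negative-definite; reduce −g:
−g: translate: b→-6 (≡12 mod 18), so (9,12,14)→(9,-6,11)
−g: reduced (well bottom): (9,-6,11) with a≤c, −a<b≤a
flip sign back: reduced form of g is (-9,6,-11)
reduced forms (9, -6, 11) vs (-9, 6, -11) ⇒ inequivalent

no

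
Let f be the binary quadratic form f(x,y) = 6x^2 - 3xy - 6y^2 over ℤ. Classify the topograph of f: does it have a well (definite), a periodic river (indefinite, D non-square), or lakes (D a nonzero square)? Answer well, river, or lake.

D = b²−4ac = (-3)² − 4·6·(-6) = 153
D > 0 non-square ⇒ indefinite ⇒ periodic river

river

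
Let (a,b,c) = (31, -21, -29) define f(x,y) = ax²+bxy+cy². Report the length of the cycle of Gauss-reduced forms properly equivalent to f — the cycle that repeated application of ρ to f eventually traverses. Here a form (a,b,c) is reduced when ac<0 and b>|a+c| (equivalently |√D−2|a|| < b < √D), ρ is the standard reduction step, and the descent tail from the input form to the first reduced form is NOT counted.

D = 4037, ⌊√D⌋ = 63
descent: ρ → (-29,21,31)  [lands on river]
river: ρ → (31,41,-19)
river: ρ → (-19,35,37)
river: ρ → (37,39,-17)
river: ρ → (-17,63,1)
river: ρ → (1,63,-17)
river: ρ → (-17,39,37)
river: ρ → (37,35,-19)
river: ρ → (-19,41,31)
river: ρ → (31,21,-29)
river: ρ → (-29,37,23)
river: ρ → (23,55,-11)
river: ρ → (-11,55,23)
river: ρ → (23,37,-29)
ρ-cycle length = 14 (tail of 1 descent step not counted)

14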